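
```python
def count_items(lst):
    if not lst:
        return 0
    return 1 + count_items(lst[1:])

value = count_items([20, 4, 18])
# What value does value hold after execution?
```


count_items([20, 4, 18])
= 1 + count_items([4, 18])
= 1 + 1 + count_items([18])
= 1 + 1 + 1 + count_items([])
= 1 + 1 + 1 + 0
= 3


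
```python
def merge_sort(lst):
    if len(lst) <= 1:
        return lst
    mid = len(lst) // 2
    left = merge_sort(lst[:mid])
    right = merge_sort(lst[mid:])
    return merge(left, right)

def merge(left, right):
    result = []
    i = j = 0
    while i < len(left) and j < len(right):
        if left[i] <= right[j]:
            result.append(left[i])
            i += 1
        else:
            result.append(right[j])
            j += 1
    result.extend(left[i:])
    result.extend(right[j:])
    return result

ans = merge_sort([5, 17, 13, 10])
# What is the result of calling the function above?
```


merge_sort([5, 17, 13, 10])
Split into [5, 17] and [13, 10]
Left sorted: [5, 17]
Right sorted: [10, 13]
Merge [5, 17] and [10, 13]
= [5, 10, 13, 17]


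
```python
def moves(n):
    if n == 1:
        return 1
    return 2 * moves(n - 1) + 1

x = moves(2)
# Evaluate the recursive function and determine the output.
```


moves(2)
= 2 * moves(1) + 1
Now compute bottom-up:
moves(1) = 1
moves(2) = 2 * 1 + 1 = 3
= 3


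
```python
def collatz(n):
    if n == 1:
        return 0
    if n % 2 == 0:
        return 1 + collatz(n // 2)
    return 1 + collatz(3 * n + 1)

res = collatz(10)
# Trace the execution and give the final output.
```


collatz(10)
10 is even -> collatz(5)
5 is odd -> 3*5+1 = 16 -> collatz(16)
16 is even -> collatz(8)
8 is even -> collatz(4)
4 is even -> collatz(2)
2 is even -> collatz(1)
Reached 1 after 6 steps
= 6


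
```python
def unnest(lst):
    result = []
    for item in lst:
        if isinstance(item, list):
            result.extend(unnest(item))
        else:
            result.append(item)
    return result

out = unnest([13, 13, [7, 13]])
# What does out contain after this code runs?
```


unnest([13, 13, [7, 13]])
Processing each element:
  13 is not a list -> append 13
  13 is not a list -> append 13
  [7, 13] is a list -> unnest recursively -> [7, 13]
= [13, 13, 7, 13]


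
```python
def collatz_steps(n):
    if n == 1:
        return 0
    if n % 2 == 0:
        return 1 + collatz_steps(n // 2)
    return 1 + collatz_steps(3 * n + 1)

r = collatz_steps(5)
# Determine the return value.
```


collatz_steps(5)
5 is odd -> 3*5+1 = 16 -> collatz_steps(16)
16 is even -> collatz_steps(8)
8 is even -> collatz_steps(4)
4 is even -> collatz_steps(2)
2 is even -> collatz_steps(1)
Reached 1 after 5 steps
= 5


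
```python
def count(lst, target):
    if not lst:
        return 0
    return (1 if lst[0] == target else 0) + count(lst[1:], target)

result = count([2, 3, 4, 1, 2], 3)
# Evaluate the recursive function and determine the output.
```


count([2, 3, 4, 1, 2], 3)
lst[0]=2 != 3: 0 + count([3, 4, 1, 2], 3)
lst[0]=3 == 3: 1 + count([4, 1, 2], 3)
lst[0]=4 != 3: 0 + count([1, 2], 3)
lst[0]=1 != 3: 0 + count([2], 3)
lst[0]=2 != 3: 0 + count([], 3)
= 1


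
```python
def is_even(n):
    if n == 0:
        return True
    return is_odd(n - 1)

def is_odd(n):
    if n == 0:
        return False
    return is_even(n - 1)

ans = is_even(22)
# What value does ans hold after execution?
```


is_even(22)
= is_odd(21)
= is_even(20)
= is_odd(19)
= is_even(18)
= is_odd(17)
= is_even(16)
= is_odd(15)
= is_even(14)
= is_odd(13)
= is_even(12)
= is_odd(11)
= is_even(10)
= is_odd(9)
= is_even(8)
= is_odd(7)
= is_even(6)
= is_odd(5)
= is_even(4)
= is_odd(3)
= is_even(2)
= is_odd(1)
= is_even(0)
n == 0: return True
= True


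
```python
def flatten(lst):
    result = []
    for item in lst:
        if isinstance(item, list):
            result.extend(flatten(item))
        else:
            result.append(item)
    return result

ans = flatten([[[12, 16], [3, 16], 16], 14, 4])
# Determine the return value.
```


flatten([[[12, 16], [3, 16], 16], 14, 4])
Processing each element:
  [[12, 16], [3, 16], 16] is a list -> flatten recursively -> [12, 16, 3, 16, 16]
  14 is not a list -> append 14
  4 is not a list -> append 4
= [12, 16, 3, 16, 16, 14, 4]


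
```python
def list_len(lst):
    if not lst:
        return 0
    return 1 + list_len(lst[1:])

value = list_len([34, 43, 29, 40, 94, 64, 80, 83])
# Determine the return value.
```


list_len([34, 43, 29, 40, 94, 64, 80, 83])
= 1 + list_len([43, 29, 40, 94, 64, 80, 83])
= 1 + 1 + list_len([29, 40, 94, 64, 80, 83])
= 1 + 1 + 1 + list_len([40, 94, 64, 80, 83])
= 1 + 1 + 1 + 1 + list_len([94, 64, 80, 83])
= 1 + 1 + 1 + 1 + 1 + list_len([64, 80, 83])
= 1 + 1 + 1 + 1 + 1 + 1 + list_len([80, 83])
= 1 + 1 + 1 + 1 + 1 + 1 + 1 + list_len([83])
= 1 + 1 + 1 + 1 + 1 + 1 + 1 + 1 + list_len([])
= 1 + 1 + 1 + 1 + 1 + 1 + 1 + 1 + 0
= 8


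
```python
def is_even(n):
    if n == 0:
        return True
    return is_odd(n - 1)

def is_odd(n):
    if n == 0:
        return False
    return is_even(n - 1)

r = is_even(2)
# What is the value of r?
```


is_even(2)
= is_odd(1)
= is_even(0)
n == 0: return True
= True


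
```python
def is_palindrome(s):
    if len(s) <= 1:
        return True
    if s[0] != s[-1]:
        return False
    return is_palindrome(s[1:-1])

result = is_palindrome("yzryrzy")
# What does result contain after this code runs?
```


is_palindrome("yzryrzy")
"yzryrzy": s[0]='y' == s[-1]='y' -> is_palindrome("zryrz")
"zryrz": s[0]='z' == s[-1]='z' -> is_palindrome("ryr")
"ryr": s[0]='r' == s[-1]='r' -> is_palindrome("y")
"y": len <= 1 -> True
= True


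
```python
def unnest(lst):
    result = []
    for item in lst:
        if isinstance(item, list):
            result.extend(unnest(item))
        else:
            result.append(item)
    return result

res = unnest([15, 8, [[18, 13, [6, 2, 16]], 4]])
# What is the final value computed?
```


unnest([15, 8, [[18, 13, [6, 2, 16]], 4]])
Processing each element:
  15 is not a list -> append 15
  8 is not a list -> append 8
  [[18, 13, [6, 2, 16]], 4] is a list -> unnest recursively -> [18, 13, 6, 2, 16, 4]
= [15, 8, 18, 13, 6, 2, 16, 4]


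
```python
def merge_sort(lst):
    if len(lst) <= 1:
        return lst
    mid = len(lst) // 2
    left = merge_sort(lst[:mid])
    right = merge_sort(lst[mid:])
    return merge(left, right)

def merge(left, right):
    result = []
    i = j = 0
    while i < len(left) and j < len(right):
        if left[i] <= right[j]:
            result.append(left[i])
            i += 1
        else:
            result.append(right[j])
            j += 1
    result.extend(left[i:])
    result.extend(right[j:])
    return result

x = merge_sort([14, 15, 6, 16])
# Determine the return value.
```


merge_sort([14, 15, 6, 16])
Split into [14, 15] and [6, 16]
Left sorted: [14, 15]
Right sorted: [6, 16]
Merge [14, 15] and [6, 16]
= [6, 14, 15, 16]


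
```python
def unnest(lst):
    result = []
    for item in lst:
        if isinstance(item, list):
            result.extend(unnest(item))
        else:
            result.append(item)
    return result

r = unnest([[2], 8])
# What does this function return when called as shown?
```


unnest([[2], 8])
Processing each element:
  [2] is a list -> unnest recursively -> [2]
  8 is not a list -> append 8
= [2, 8]


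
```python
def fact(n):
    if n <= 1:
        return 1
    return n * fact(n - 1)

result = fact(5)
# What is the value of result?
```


fact(5)
= 5 * fact(4)
= 5 * 4 * fact(3)
= 5 * 4 * 3 * fact(2)
= 5 * 4 * 3 * 2 * fact(1)
= 5 * 4 * 3 * 2 * 1
= 120


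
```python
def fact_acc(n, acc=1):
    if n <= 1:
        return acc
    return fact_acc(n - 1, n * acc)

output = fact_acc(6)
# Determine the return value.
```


fact_acc(6, 1)
= fact_acc(5, 6 * 1) = fact_acc(5, 6)
= fact_acc(4, 5 * 6) = fact_acc(4, 30)
= fact_acc(3, 4 * 30) = fact_acc(3, 120)
= fact_acc(2, 3 * 120) = fact_acc(2, 360)
= fact_acc(1, 2 * 360) = fact_acc(1, 720)
n <= 1, return acc = 720


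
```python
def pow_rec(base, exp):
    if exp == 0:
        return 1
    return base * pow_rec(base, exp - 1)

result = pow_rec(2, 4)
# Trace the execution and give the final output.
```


pow_rec(2, 4)
= 2 * pow_rec(2, 3)
= 2 * 2 * pow_rec(2, 2)
= 2 * 2 * 2 * pow_rec(2, 1)
= 2 * 2 * 2 * 2 * pow_rec(2, 0)
= 2 * 2 * 2 * 2 * 1
= 16


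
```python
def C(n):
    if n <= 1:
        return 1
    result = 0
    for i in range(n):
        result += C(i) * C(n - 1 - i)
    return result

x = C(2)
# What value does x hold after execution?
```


C(2)
= sum of C(i) * C(2-1-i) for i in 0..1
  C(0)*C(1) = 1*1 = 1
  C(1)*C(0) = 1*1 = 1
= 1 + 1
= 2


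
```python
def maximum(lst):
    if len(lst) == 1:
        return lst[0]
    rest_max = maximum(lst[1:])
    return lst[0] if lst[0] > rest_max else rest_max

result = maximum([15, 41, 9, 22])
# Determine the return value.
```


maximum([15, 41, 9, 22])
= compare 15 with maximum([41, 9, 22])
= compare 41 with maximum([9, 22])
= compare 9 with maximum([22])
Base: maximum([22]) = 22
compare 9 with 22: max = 22
compare 41 with 22: max = 41
compare 15 with 41: max = 41
= 41


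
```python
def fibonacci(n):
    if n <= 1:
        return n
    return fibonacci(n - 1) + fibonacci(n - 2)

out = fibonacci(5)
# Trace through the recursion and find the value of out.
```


fibonacci(5)
= fibonacci(4) + fibonacci(3)
= (fibonacci(3) + fibonacci(2)) + fibonacci(3)
Computing bottom-up: fibonacci(0)=0, fibonacci(1)=1, fibonacci(2)=1, fibonacci(3)=2, fibonacci(4)=3, fibonacci(5)=5
= 5


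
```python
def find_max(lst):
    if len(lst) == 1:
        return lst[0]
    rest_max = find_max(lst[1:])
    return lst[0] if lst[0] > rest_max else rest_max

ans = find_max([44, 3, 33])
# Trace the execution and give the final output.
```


find_max([44, 3, 33])
= compare 44 with find_max([3, 33])
= compare 3 with find_max([33])
Base: find_max([33]) = 33
compare 3 with 33: max = 33
compare 44 with 33: max = 44
= 44


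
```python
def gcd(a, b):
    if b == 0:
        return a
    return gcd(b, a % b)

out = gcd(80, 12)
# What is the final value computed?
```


gcd(80, 12)
= gcd(12, 80 % 12) = gcd(12, 8)
= gcd(8, 12 % 8) = gcd(8, 4)
= gcd(4, 8 % 4) = gcd(4, 0)
b == 0, return a = 4


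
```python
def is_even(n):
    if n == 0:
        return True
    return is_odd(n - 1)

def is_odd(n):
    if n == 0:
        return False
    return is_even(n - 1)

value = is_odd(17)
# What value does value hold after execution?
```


is_odd(17)
= is_even(16)
= is_odd(15)
= is_even(14)
= is_odd(13)
= is_even(12)
= is_odd(11)
= is_even(10)
= is_odd(9)
= is_even(8)
= is_odd(7)
= is_even(6)
= is_odd(5)
= is_even(4)
= is_odd(3)
= is_even(2)
= is_odd(1)
= is_even(0)
n == 0: return True
= True


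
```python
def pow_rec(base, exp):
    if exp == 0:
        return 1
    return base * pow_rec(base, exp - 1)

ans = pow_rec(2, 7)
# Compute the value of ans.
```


pow_rec(2, 7)
= 2 * pow_rec(2, 6)
= 2 * 2 * pow_rec(2, 5)
= 2 * 2 * 2 * pow_rec(2, 4)
= 2 * 2 * 2 * 2 * pow_rec(2, 3)
= 2 * 2 * 2 * 2 * 2 * pow_rec(2, 2)
= 2 * 2 * 2 * 2 * 2 * 2 * pow_rec(2, 1)
= 2 * 2 * 2 * 2 * 2 * 2 * 2 * pow_rec(2, 0)
= 2 * 2 * 2 * 2 * 2 * 2 * 2 * 1
= 128


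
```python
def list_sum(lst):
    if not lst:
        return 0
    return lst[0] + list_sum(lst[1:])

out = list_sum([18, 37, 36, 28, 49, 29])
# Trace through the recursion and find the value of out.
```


list_sum([18, 37, 36, 28, 49, 29])
= 18 + list_sum([37, 36, 28, 49, 29])
= 18 + 37 + list_sum([36, 28, 49, 29])
= 18 + 37 + 36 + list_sum([28, 49, 29])
= 18 + 37 + 36 + 28 + list_sum([49, 29])
= 18 + 37 + 36 + 28 + 49 + list_sum([29])
= 18 + 37 + 36 + 28 + 49 + 29 + list_sum([])
= 18 + 37 + 36 + 28 + 49 + 29 + 0
= 197


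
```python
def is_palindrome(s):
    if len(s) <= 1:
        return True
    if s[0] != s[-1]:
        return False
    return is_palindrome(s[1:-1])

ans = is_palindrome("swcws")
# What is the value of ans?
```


is_palindrome("swcws")
"swcws": s[0]='s' == s[-1]='s' -> is_palindrome("wcw")
"wcw": s[0]='w' == s[-1]='w' -> is_palindrome("c")
"c": len <= 1 -> True
= True


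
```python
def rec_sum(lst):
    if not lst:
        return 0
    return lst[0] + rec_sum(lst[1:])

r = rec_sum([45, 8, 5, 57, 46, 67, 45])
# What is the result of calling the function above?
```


rec_sum([45, 8, 5, 57, 46, 67, 45])
= 45 + rec_sum([8, 5, 57, 46, 67, 45])
= 45 + 8 + rec_sum([5, 57, 46, 67, 45])
= 45 + 8 + 5 + rec_sum([57, 46, 67, 45])
= 45 + 8 + 5 + 57 + rec_sum([46, 67, 45])
= 45 + 8 + 5 + 57 + 46 + rec_sum([67, 45])
= 45 + 8 + 5 + 57 + 46 + 67 + rec_sum([45])
= 45 + 8 + 5 + 57 + 46 + 67 + 45 + rec_sum([])
= 45 + 8 + 5 + 57 + 46 + 67 + 45 + 0
= 273


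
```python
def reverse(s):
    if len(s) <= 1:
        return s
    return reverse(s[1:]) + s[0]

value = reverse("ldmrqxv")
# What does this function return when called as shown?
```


reverse("ldmrqxv")
= reverse("dmrqxv") + "l"
= reverse("mrqxv") + "d" + "l"
= reverse("rqxv") + "m" + "d" + "l"
= reverse("qxv") + "r" + "m" + "d" + "l"
= reverse("xv") + "q" + "r" + "m" + "d" + "l"
= reverse("v") + "x" + "q" + "r" + "m" + "d" + "l"
= "v" + "x" + "q" + "r" + "m" + "d" + "l"
= "vxqrmdl"


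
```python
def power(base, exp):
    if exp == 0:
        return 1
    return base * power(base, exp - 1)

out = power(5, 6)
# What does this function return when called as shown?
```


power(5, 6)
= 5 * power(5, 5)
= 5 * 5 * power(5, 4)
= 5 * 5 * 5 * power(5, 3)
= 5 * 5 * 5 * 5 * power(5, 2)
= 5 * 5 * 5 * 5 * 5 * power(5, 1)
= 5 * 5 * 5 * 5 * 5 * 5 * power(5, 0)
= 5 * 5 * 5 * 5 * 5 * 5 * 1
= 15625


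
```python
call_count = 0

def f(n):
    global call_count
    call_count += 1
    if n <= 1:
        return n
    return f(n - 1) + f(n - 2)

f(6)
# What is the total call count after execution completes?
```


f(6) calls f(5) and f(4); each non-base call branches into two more.
Let C(k) = total number of calls made by f(k), including the call to f(k) itself.
Base cases: C(0) = 1, C(1) = 1
Recurrence: C(k) = 1 + C(k-1) + C(k-2)
  C(2) = 1 + C(1) + C(0) = 1 + 1 + 1 = 3
  C(3) = 1 + C(2) + C(1) = 1 + 3 + 1 = 5
  C(4) = 1 + C(3) + C(2) = 1 + 5 + 3 = 9
  C(5) = 1 + C(4) + C(3) = 1 + 9 + 5 = 15
  C(6) = 1 + C(5) + C(4) = 1 + 15 + 9 = 25
Total calls = C(6) = 25


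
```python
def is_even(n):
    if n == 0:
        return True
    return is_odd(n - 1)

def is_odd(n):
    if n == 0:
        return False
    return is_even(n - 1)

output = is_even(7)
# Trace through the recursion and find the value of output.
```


is_even(7)
= is_odd(6)
= is_even(5)
= is_odd(4)
= is_even(3)
= is_odd(2)
= is_even(1)
= is_odd(0)
n == 0: return False
= False


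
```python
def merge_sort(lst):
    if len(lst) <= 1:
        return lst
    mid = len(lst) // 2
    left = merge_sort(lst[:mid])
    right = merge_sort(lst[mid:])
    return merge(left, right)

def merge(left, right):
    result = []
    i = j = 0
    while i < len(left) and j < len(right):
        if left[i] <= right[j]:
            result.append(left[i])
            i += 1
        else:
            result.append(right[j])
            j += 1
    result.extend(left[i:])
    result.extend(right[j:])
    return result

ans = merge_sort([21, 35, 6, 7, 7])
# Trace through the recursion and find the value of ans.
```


merge_sort([21, 35, 6, 7, 7])
Split into [21, 35] and [6, 7, 7]
Left sorted: [21, 35]
Right sorted: [6, 7, 7]
Merge [21, 35] and [6, 7, 7]
= [6, 7, 7, 21, 35]


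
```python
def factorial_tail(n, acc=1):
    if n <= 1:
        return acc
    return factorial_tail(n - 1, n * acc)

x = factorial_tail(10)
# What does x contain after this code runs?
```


factorial_tail(10, 1)
= factorial_tail(9, 10 * 1) = factorial_tail(9, 10)
= factorial_tail(8, 9 * 10) = factorial_tail(8, 90)
= factorial_tail(7, 8 * 90) = factorial_tail(7, 720)
= factorial_tail(6, 7 * 720) = factorial_tail(6, 5040)
= factorial_tail(5, 6 * 5040) = factorial_tail(5, 30240)
= factorial_tail(4, 5 * 30240) = factorial_tail(4, 151200)
= factorial_tail(3, 4 * 151200) = factorial_tail(3, 604800)
= factorial_tail(2, 3 * 604800) = factorial_tail(2, 1814400)
= factorial_tail(1, 2 * 1814400) = factorial_tail(1, 3628800)
n <= 1, return acc = 3628800


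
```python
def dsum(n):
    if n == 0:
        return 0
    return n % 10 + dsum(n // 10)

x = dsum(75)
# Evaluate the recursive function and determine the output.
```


dsum(75)
= 5 + dsum(7)
= 5 + 7 + dsum(0)
= 5 + 7 + 0
= 12


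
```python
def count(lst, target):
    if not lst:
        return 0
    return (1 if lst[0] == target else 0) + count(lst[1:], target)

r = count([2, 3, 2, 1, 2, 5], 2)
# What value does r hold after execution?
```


count([2, 3, 2, 1, 2, 5], 2)
lst[0]=2 == 2: 1 + count([3, 2, 1, 2, 5], 2)
lst[0]=3 != 2: 0 + count([2, 1, 2, 5], 2)
lst[0]=2 == 2: 1 + count([1, 2, 5], 2)
lst[0]=1 != 2: 0 + count([2, 5], 2)
lst[0]=2 == 2: 1 + count([5], 2)
lst[0]=5 != 2: 0 + count([], 2)
= 3


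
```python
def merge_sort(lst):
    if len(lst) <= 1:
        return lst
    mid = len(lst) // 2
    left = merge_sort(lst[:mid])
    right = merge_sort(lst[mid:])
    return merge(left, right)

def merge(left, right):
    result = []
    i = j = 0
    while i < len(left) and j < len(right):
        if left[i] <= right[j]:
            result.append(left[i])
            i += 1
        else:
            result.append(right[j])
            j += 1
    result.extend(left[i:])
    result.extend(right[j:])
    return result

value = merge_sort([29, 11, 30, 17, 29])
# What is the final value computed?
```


merge_sort([29, 11, 30, 17, 29])
Split into [29, 11] and [30, 17, 29]
Left sorted: [11, 29]
Right sorted: [17, 29, 30]
Merge [11, 29] and [17, 29, 30]
= [11, 17, 29, 29, 30]


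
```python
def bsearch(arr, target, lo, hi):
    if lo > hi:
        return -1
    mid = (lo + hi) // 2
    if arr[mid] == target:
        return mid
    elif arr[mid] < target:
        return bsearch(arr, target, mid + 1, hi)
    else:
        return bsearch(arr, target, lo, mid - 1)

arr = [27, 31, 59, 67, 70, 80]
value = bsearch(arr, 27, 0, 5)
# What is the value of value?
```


bsearch(arr, 27, 0, 5)
lo=0, hi=5, mid=2, arr[mid]=59
59 > 27, search left half
lo=0, hi=1, mid=0, arr[mid]=27
arr[0] == 27, found at index 0
= 0


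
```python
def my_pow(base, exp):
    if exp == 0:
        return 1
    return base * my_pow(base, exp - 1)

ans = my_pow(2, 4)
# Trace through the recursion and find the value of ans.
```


my_pow(2, 4)
= 2 * my_pow(2, 3)
= 2 * 2 * my_pow(2, 2)
= 2 * 2 * 2 * my_pow(2, 1)
= 2 * 2 * 2 * 2 * my_pow(2, 0)
= 2 * 2 * 2 * 2 * 1
= 16


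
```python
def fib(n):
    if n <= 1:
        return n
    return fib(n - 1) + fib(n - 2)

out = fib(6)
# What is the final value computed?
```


fib(6)
= fib(5) + fib(4)
= (fib(4) + fib(3)) + fib(4)
Computing bottom-up: fib(0)=0, fib(1)=1, fib(2)=1, fib(3)=2, fib(4)=3, fib(5)=5, fib(6)=8
= 8


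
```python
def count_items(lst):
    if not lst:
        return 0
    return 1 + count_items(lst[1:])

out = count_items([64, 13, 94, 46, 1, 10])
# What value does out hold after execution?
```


count_items([64, 13, 94, 46, 1, 10])
= 1 + count_items([13, 94, 46, 1, 10])
= 1 + 1 + count_items([94, 46, 1, 10])
= 1 + 1 + 1 + count_items([46, 1, 10])
= 1 + 1 + 1 + 1 + count_items([1, 10])
= 1 + 1 + 1 + 1 + 1 + count_items([10])
= 1 + 1 + 1 + 1 + 1 + 1 + count_items([])
= 1 + 1 + 1 + 1 + 1 + 1 + 0
= 6


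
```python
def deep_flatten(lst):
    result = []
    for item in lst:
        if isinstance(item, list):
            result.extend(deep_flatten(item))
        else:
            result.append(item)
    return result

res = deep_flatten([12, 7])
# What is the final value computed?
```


deep_flatten([12, 7])
Processing each element:
  12 is not a list -> append 12
  7 is not a list -> append 7
= [12, 7]


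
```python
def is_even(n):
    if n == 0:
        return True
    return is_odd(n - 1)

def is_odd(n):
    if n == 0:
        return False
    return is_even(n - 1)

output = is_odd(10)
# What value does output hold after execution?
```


is_odd(10)
= is_even(9)
= is_odd(8)
= is_even(7)
= is_odd(6)
= is_even(5)
= is_odd(4)
= is_even(3)
= is_odd(2)
= is_even(1)
= is_odd(0)
n == 0: return False
= False


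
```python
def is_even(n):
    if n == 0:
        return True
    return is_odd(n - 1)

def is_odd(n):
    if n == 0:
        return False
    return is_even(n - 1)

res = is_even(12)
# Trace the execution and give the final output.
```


is_even(12)
= is_odd(11)
= is_even(10)
= is_odd(9)
= is_even(8)
= is_odd(7)
= is_even(6)
= is_odd(5)
= is_even(4)
= is_odd(3)
= is_even(2)
= is_odd(1)
= is_even(0)
n == 0: return True
= True


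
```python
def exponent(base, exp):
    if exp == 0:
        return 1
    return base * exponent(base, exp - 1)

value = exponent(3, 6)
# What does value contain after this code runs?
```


exponent(3, 6)
= 3 * exponent(3, 5)
= 3 * 3 * exponent(3, 4)
= 3 * 3 * 3 * exponent(3, 3)
= 3 * 3 * 3 * 3 * exponent(3, 2)
= 3 * 3 * 3 * 3 * 3 * exponent(3, 1)
= 3 * 3 * 3 * 3 * 3 * 3 * exponent(3, 0)
= 3 * 3 * 3 * 3 * 3 * 3 * 1
= 729


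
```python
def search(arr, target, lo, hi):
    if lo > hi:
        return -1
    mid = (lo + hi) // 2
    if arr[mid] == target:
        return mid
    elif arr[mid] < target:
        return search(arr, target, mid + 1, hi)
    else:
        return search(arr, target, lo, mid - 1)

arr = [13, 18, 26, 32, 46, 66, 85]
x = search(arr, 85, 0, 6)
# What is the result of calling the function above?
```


search(arr, 85, 0, 6)
lo=0, hi=6, mid=3, arr[mid]=32
32 < 85, search right half
lo=4, hi=6, mid=5, arr[mid]=66
66 < 85, search right half
lo=6, hi=6, mid=6, arr[mid]=85
arr[6] == 85, found at index 6
= 6


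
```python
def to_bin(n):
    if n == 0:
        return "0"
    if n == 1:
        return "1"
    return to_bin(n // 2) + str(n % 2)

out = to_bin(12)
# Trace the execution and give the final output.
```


to_bin(12)
= to_bin(6) + "0"
= to_bin(3) + "0" + "0"
= to_bin(1) + "1" + "0" + "0"
= "1" + "1" + "0" + "0"
= "1100"


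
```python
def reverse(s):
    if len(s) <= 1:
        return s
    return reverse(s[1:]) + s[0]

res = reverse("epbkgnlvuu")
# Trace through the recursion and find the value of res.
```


reverse("epbkgnlvuu")
= reverse("pbkgnlvuu") + "e"
= reverse("bkgnlvuu") + "p" + "e"
= reverse("kgnlvuu") + "b" + "p" + "e"
= reverse("gnlvuu") + "k" + "b" + "p" + "e"
= reverse("nlvuu") + "g" + "k" + "b" + "p" + "e"
= reverse("lvuu") + "n" + "g" + "k" + "b" + "p" + "e"
= reverse("vuu") + "l" + "n" + "g" + "k" + "b" + "p" + "e"
= reverse("uu") + "v" + "l" + "n" + "g" + "k" + "b" + "p" + "e"
= reverse("u") + "u" + "v" + "l" + "n" + "g" + "k" + "b" + "p" + "e"
= "u" + "u" + "v" + "l" + "n" + "g" + "k" + "b" + "p" + "e"
= "uuvlngkbpe"


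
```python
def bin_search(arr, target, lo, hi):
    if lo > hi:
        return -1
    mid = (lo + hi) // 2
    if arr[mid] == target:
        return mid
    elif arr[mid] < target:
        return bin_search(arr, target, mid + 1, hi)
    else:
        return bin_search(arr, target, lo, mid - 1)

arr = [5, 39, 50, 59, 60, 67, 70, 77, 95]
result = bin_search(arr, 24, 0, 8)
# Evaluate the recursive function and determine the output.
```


bin_search(arr, 24, 0, 8)
lo=0, hi=8, mid=4, arr[mid]=60
60 > 24, search left half
lo=0, hi=3, mid=1, arr[mid]=39
39 > 24, search left half
lo=0, hi=0, mid=0, arr[mid]=5
5 < 24, search right half
lo > hi, target not found, return -1
= -1


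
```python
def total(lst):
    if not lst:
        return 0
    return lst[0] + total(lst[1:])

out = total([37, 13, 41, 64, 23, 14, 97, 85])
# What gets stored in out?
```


total([37, 13, 41, 64, 23, 14, 97, 85])
= 37 + total([13, 41, 64, 23, 14, 97, 85])
= 37 + 13 + total([41, 64, 23, 14, 97, 85])
= 37 + 13 + 41 + total([64, 23, 14, 97, 85])
= 37 + 13 + 41 + 64 + total([23, 14, 97, 85])
= 37 + 13 + 41 + 64 + 23 + total([14, 97, 85])
= 37 + 13 + 41 + 64 + 23 + 14 + total([97, 85])
= 37 + 13 + 41 + 64 + 23 + 14 + 97 + total([85])
= 37 + 13 + 41 + 64 + 23 + 14 + 97 + 85 + total([])
= 37 + 13 + 41 + 64 + 23 + 14 + 97 + 85 + 0
= 374


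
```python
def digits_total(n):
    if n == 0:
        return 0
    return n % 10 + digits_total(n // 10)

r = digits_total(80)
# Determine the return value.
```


digits_total(80)
= 0 + digits_total(8)
= 0 + 8 + digits_total(0)
= 0 + 8 + 0
= 8


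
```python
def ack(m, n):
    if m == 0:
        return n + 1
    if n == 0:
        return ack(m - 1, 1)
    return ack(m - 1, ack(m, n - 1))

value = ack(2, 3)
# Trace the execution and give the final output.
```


ack(2, 3)
= ack(1, ack(2, 2))
First compute ack(2, 2) = 7
= ack(1, 7)
= 9


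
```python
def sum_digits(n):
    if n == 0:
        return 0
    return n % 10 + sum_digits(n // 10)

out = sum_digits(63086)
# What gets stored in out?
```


sum_digits(63086)
= 6 + sum_digits(6308)
= 6 + 8 + sum_digits(630)
= 6 + 8 + 0 + sum_digits(63)
= 6 + 8 + 0 + 3 + sum_digits(6)
= 6 + 8 + 0 + 3 + 6 + sum_digits(0)
= 6 + 8 + 0 + 3 + 6 + 0
= 23


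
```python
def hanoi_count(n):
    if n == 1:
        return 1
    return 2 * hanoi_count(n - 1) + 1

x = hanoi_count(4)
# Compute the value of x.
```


hanoi_count(4)
= 2 * hanoi_count(3) + 1
= 2 * (2 * hanoi_count(2) + 1) + 1
= 2 * (2 * (2 * hanoi_count(1) + 1) + 1) + 1
Now compute bottom-up:
hanoi_count(1) = 1
hanoi_count(2) = 2 * 1 + 1 = 3
hanoi_count(3) = 2 * 3 + 1 = 7
hanoi_count(4) = 2 * 7 + 1 = 15
= 15


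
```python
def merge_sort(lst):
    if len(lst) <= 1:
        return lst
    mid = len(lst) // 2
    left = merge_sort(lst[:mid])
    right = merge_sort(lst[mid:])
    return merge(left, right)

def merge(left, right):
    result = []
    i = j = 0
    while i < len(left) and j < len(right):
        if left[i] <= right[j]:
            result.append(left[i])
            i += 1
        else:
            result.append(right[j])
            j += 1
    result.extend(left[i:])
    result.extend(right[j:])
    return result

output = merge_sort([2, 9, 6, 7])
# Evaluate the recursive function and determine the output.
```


merge_sort([2, 9, 6, 7])
Split into [2, 9] and [6, 7]
Left sorted: [2, 9]
Right sorted: [6, 7]
Merge [2, 9] and [6, 7]
= [2, 6, 7, 9]


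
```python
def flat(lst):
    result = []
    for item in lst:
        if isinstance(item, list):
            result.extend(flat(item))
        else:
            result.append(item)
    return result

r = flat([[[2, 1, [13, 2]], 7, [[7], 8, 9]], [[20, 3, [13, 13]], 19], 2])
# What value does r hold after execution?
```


flat([[[2, 1, [13, 2]], 7, [[7], 8, 9]], [[20, 3, [13, 13]], 19], 2])
Processing each element:
  [[2, 1, [13, 2]], 7, [[7], 8, 9]] is a list -> flat recursively -> [2, 1, 13, 2, 7, 7, 8, 9]
  [[20, 3, [13, 13]], 19] is a list -> flat recursively -> [20, 3, 13, 13, 19]
  2 is not a list -> append 2
= [2, 1, 13, 2, 7, 7, 8, 9, 20, 3, 13, 13, 19, 2]


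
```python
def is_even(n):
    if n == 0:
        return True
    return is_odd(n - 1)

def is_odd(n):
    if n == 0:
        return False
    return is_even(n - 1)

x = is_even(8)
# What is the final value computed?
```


is_even(8)
= is_odd(7)
= is_even(6)
= is_odd(5)
= is_even(4)
= is_odd(3)
= is_even(2)
= is_odd(1)
= is_even(0)
n == 0: return True
= True


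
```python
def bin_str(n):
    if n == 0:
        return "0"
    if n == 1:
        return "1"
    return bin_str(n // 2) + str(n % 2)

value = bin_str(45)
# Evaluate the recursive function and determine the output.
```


bin_str(45)
= bin_str(22) + "1"
= bin_str(11) + "0" + "1"
= bin_str(5) + "1" + "0" + "1"
= bin_str(2) + "1" + "1" + "0" + "1"
= bin_str(1) + "0" + "1" + "1" + "0" + "1"
= "1" + "0" + "1" + "1" + "0" + "1"
= "101101"


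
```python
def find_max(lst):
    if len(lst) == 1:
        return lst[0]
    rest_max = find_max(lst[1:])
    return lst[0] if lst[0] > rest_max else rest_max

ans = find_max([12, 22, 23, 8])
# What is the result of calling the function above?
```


find_max([12, 22, 23, 8])
= compare 12 with find_max([22, 23, 8])
= compare 22 with find_max([23, 8])
= compare 23 with find_max([8])
Base: find_max([8]) = 8
compare 23 with 8: max = 23
compare 22 with 23: max = 23
compare 12 with 23: max = 23
= 23


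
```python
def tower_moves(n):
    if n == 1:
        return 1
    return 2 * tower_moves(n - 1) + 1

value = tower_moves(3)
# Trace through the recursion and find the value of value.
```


tower_moves(3)
= 2 * tower_moves(2) + 1
= 2 * (2 * tower_moves(1) + 1) + 1
Now compute bottom-up:
tower_moves(1) = 1
tower_moves(2) = 2 * 1 + 1 = 3
tower_moves(3) = 2 * 3 + 1 = 7
= 7


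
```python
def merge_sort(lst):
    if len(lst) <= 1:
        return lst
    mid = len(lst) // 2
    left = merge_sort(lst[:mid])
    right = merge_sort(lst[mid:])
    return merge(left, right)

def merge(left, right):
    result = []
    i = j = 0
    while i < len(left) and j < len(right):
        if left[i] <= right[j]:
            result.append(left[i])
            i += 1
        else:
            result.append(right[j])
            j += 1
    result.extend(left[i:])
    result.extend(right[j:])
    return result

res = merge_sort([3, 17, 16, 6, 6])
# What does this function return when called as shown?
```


merge_sort([3, 17, 16, 6, 6])
Split into [3, 17] and [16, 6, 6]
Left sorted: [3, 17]
Right sorted: [6, 6, 16]
Merge [3, 17] and [6, 6, 16]
= [3, 6, 6, 16, 17]


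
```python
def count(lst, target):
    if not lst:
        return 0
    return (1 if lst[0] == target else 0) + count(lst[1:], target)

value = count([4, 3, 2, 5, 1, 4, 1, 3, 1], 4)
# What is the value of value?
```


count([4, 3, 2, 5, 1, 4, 1, 3, 1], 4)
lst[0]=4 == 4: 1 + count([3, 2, 5, 1, 4, 1, 3, 1], 4)
lst[0]=3 != 4: 0 + count([2, 5, 1, 4, 1, 3, 1], 4)
lst[0]=2 != 4: 0 + count([5, 1, 4, 1, 3, 1], 4)
lst[0]=5 != 4: 0 + count([1, 4, 1, 3, 1], 4)
lst[0]=1 != 4: 0 + count([4, 1, 3, 1], 4)
lst[0]=4 == 4: 1 + count([1, 3, 1], 4)
lst[0]=1 != 4: 0 + count([3, 1], 4)
lst[0]=3 != 4: 0 + count([1], 4)
lst[0]=1 != 4: 0 + count([], 4)
= 2


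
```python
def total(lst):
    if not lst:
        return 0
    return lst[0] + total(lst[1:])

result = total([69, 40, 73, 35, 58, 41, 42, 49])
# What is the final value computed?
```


total([69, 40, 73, 35, 58, 41, 42, 49])
= 69 + total([40, 73, 35, 58, 41, 42, 49])
= 69 + 40 + total([73, 35, 58, 41, 42, 49])
= 69 + 40 + 73 + total([35, 58, 41, 42, 49])
= 69 + 40 + 73 + 35 + total([58, 41, 42, 49])
= 69 + 40 + 73 + 35 + 58 + total([41, 42, 49])
= 69 + 40 + 73 + 35 + 58 + 41 + total([42, 49])
= 69 + 40 + 73 + 35 + 58 + 41 + 42 + total([49])
= 69 + 40 + 73 + 35 + 58 + 41 + 42 + 49 + total([])
= 69 + 40 + 73 + 35 + 58 + 41 + 42 + 49 + 0
= 407


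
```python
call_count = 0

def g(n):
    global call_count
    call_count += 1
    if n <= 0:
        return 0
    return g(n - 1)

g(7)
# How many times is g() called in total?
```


g(7) calls g(6) calls ... calls g(0)
Total calls: 7 + 1 (for base case) = 8


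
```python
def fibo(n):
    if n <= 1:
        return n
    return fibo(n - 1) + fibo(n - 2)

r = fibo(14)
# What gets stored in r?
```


fibo(14)
= fibo(13) + fibo(12)
= (fibo(12) + fibo(11)) + fibo(12)
Computing bottom-up: fibo(0)=0, fibo(1)=1, fibo(2)=1, fibo(3)=2, fibo(4)=3, fibo(5)=5, fibo(6)=8, fibo(7)=13, fibo(8)=21, fibo(9)=34, fibo(10)=55, fibo(11)=89, fibo(12)=144, fibo(13)=233, fibo(14)=377
= 377


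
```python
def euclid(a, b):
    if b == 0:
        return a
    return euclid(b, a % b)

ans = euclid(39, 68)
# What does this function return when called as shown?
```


euclid(39, 68)
= euclid(68, 39 % 68) = euclid(68, 39)
= euclid(39, 68 % 39) = euclid(39, 29)
= euclid(29, 39 % 29) = euclid(29, 10)
= euclid(10, 29 % 10) = euclid(10, 9)
= euclid(9, 10 % 9) = euclid(9, 1)
= euclid(1, 9 % 1) = euclid(1, 0)
b == 0, return a = 1


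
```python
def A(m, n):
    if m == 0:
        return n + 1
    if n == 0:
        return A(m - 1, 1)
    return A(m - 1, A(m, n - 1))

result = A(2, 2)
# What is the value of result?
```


A(2, 2)
= A(1, A(2, 1))
First compute A(2, 1) = 5
= A(1, 5)
= 7


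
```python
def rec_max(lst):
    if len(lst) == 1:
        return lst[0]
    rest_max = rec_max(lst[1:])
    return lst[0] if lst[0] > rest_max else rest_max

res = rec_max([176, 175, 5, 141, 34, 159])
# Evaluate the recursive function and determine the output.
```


rec_max([176, 175, 5, 141, 34, 159])
= compare 176 with rec_max([175, 5, 141, 34, 159])
= compare 175 with rec_max([5, 141, 34, 159])
= compare 5 with rec_max([141, 34, 159])
= compare 141 with rec_max([34, 159])
= compare 34 with rec_max([159])
Base: rec_max([159]) = 159
compare 34 with 159: max = 159
compare 141 with 159: max = 159
compare 5 with 159: max = 159
compare 175 with 159: max = 175
compare 176 with 175: max = 176
= 176


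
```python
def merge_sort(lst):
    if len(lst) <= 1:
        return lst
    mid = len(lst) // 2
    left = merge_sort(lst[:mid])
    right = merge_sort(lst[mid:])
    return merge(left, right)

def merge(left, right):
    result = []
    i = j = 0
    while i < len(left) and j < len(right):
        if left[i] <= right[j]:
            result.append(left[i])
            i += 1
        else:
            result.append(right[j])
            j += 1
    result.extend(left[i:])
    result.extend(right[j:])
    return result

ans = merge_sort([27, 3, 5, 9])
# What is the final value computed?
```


merge_sort([27, 3, 5, 9])
Split into [27, 3] and [5, 9]
Left sorted: [3, 27]
Right sorted: [5, 9]
Merge [3, 27] and [5, 9]
= [3, 5, 9, 27]


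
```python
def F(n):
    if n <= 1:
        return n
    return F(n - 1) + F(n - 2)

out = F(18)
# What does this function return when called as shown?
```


F(18)
= F(17) + F(16)
= (F(16) + F(15)) + F(16)
Computing bottom-up: F(0)=0, F(1)=1, F(2)=1, F(3)=2, F(4)=3, F(5)=5, F(6)=8, F(7)=13, F(8)=21, F(9)=34, F(10)=55, F(11)=89, F(12)=144, F(13)=233, F(14)=377, F(15)=610, F(16)=987, F(17)=1597, F(18)=2584
= 2584


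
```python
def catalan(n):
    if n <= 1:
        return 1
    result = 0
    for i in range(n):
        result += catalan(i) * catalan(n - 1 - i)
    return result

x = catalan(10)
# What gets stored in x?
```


catalan(10)
= sum of catalan(i) * catalan(10-1-i) for i in 0..9
First compute sub-values bottom-up:
  catalan(0) = 1, catalan(1) = 1
  catalan(2) = 1*1 + 1*1 = 2
  catalan(3) = 1*2 + 1*1 + 2*1 = 5
  catalan(4) = 1*5 + 1*2 + 2*1 + 5*1 = 14
  catalan(5) = 1*14 + 1*5 + 2*2 + 5*1 + 14*1 = 42
  catalan(6) = 1*42 + 1*14 + 2*5 + 5*2 + 14*1 + 42*1 = 132
  catalan(7) = 1*132 + 1*42 + 2*14 + 5*5 + 14*2 + 42*1 + 132*1 = 429
  catalan(8) = 1*429 + 1*132 + 2*42 + 5*14 + 14*5 + 42*2 + 132*1 + 429*1 = 1430
  catalan(9) = 1*1430 + 1*429 + 2*132 + 5*42 + 14*14 + 42*5 + 132*2 + 429*1 + 1430*1 = 4862
Now catalan(10):
  catalan(0)*catalan(9) = 1*4862 = 4862
  catalan(1)*catalan(8) = 1*1430 = 1430
  catalan(2)*catalan(7) = 2*429 = 858
  catalan(3)*catalan(6) = 5*132 = 660
  catalan(4)*catalan(5) = 14*42 = 588
  catalan(5)*catalan(4) = 42*14 = 588
  catalan(6)*catalan(3) = 132*5 = 660
  catalan(7)*catalan(2) = 429*2 = 858
  catalan(8)*catalan(1) = 1430*1 = 1430
  catalan(9)*catalan(0) = 4862*1 = 4862
= 4862 + 1430 + 858 + 660 + 588 + 588 + 660 + 858 + 1430 + 4862
= 16796


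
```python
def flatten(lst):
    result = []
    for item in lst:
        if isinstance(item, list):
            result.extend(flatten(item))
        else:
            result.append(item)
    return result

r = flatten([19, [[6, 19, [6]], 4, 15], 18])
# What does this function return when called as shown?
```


flatten([19, [[6, 19, [6]], 4, 15], 18])
Processing each element:
  19 is not a list -> append 19
  [[6, 19, [6]], 4, 15] is a list -> flatten recursively -> [6, 19, 6, 4, 15]
  18 is not a list -> append 18
= [19, 6, 19, 6, 4, 15, 18]


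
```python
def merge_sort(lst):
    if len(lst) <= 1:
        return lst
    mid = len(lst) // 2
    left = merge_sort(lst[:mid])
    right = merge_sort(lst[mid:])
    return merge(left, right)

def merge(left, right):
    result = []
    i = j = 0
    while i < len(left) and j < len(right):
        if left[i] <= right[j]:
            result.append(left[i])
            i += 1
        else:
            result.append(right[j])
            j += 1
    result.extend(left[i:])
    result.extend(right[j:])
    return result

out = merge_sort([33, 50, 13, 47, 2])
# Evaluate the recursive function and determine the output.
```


merge_sort([33, 50, 13, 47, 2])
Split into [33, 50] and [13, 47, 2]
Left sorted: [33, 50]
Right sorted: [2, 13, 47]
Merge [33, 50] and [2, 13, 47]
= [2, 13, 33, 47, 50]


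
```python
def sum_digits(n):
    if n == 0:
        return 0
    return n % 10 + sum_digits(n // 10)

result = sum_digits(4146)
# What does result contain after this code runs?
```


sum_digits(4146)
= 6 + sum_digits(414)
= 6 + 4 + sum_digits(41)
= 6 + 4 + 1 + sum_digits(4)
= 6 + 4 + 1 + 4 + sum_digits(0)
= 6 + 4 + 1 + 4 + 0
= 15


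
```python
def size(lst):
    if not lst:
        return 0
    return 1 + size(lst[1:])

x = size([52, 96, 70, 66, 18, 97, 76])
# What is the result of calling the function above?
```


size([52, 96, 70, 66, 18, 97, 76])
= 1 + size([96, 70, 66, 18, 97, 76])
= 1 + 1 + size([70, 66, 18, 97, 76])
= 1 + 1 + 1 + size([66, 18, 97, 76])
= 1 + 1 + 1 + 1 + size([18, 97, 76])
= 1 + 1 + 1 + 1 + 1 + size([97, 76])
= 1 + 1 + 1 + 1 + 1 + 1 + size([76])
= 1 + 1 + 1 + 1 + 1 + 1 + 1 + size([])
= 1 + 1 + 1 + 1 + 1 + 1 + 1 + 0
= 7


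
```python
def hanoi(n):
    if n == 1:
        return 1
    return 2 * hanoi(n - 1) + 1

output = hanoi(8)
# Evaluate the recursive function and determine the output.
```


hanoi(8)
= 2 * hanoi(7) + 1
= 2 * (2 * hanoi(6) + 1) + 1
= 2 * (2 * (2 * hanoi(5) + 1) + 1) + 1
= 2 * (2 * (2 * (2 * hanoi(4) + 1) + 1) + 1) + 1
= 2 * (2 * (2 * (2 * (2 * hanoi(3) + 1) + 1) + 1) + 1) + 1
= 2 * (2 * (2 * (2 * (2 * (2 * hanoi(2) + 1) + 1) + 1) + 1) + 1) + 1
= 2 * (2 * (2 * (2 * (2 * (2 * (2 * hanoi(1) + 1) + 1) + 1) + 1) + 1) + 1) + 1
Now compute bottom-up:
hanoi(1) = 1
hanoi(2) = 2 * 1 + 1 = 3
hanoi(3) = 2 * 3 + 1 = 7
hanoi(4) = 2 * 7 + 1 = 15
hanoi(5) = 2 * 15 + 1 = 31
hanoi(6) = 2 * 31 + 1 = 63
hanoi(7) = 2 * 63 + 1 = 127
hanoi(8) = 2 * 127 + 1 = 255
= 255


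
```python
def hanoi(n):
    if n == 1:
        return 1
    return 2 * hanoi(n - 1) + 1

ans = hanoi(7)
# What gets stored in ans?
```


hanoi(7)
= 2 * hanoi(6) + 1
= 2 * (2 * hanoi(5) + 1) + 1
= 2 * (2 * (2 * hanoi(4) + 1) + 1) + 1
= 2 * (2 * (2 * (2 * hanoi(3) + 1) + 1) + 1) + 1
= 2 * (2 * (2 * (2 * (2 * hanoi(2) + 1) + 1) + 1) + 1) + 1
= 2 * (2 * (2 * (2 * (2 * (2 * hanoi(1) + 1) + 1) + 1) + 1) + 1) + 1
Now compute bottom-up:
hanoi(1) = 1
hanoi(2) = 2 * 1 + 1 = 3
hanoi(3) = 2 * 3 + 1 = 7
hanoi(4) = 2 * 7 + 1 = 15
hanoi(5) = 2 * 15 + 1 = 31
hanoi(6) = 2 * 31 + 1 = 63
hanoi(7) = 2 * 63 + 1 = 127
= 127


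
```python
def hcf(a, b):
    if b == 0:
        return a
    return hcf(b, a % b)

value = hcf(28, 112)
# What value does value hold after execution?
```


hcf(28, 112)
= hcf(112, 28 % 112) = hcf(112, 28)
= hcf(28, 112 % 28) = hcf(28, 0)
b == 0, return a = 28


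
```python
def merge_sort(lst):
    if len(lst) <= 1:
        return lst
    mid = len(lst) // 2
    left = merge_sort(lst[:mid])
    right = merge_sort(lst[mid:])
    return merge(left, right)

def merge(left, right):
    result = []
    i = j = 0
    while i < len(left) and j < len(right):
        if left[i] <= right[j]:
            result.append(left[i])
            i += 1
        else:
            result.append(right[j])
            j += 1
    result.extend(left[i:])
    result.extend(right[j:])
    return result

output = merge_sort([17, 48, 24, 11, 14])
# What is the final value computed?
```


merge_sort([17, 48, 24, 11, 14])
Split into [17, 48] and [24, 11, 14]
Left sorted: [17, 48]
Right sorted: [11, 14, 24]
Merge [17, 48] and [11, 14, 24]
= [11, 14, 17, 24, 48]


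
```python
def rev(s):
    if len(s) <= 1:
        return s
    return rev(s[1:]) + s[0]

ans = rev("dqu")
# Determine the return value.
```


rev("dqu")
= rev("qu") + "d"
= rev("u") + "q" + "d"
= "u" + "q" + "d"
= "uqd"


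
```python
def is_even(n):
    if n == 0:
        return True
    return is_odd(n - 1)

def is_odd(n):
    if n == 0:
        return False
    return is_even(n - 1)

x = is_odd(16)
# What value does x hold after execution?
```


is_odd(16)
= is_even(15)
= is_odd(14)
= is_even(13)
= is_odd(12)
= is_even(11)
= is_odd(10)
= is_even(9)
= is_odd(8)
= is_even(7)
= is_odd(6)
= is_even(5)
= is_odd(4)
= is_even(3)
= is_odd(2)
= is_even(1)
= is_odd(0)
n == 0: return False
= False
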